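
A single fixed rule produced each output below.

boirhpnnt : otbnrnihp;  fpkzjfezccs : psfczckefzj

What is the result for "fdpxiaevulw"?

Rule — swap each adjacent pair of characters (1↔2, 3↔4, ...), then take characters alternately from the front and the back (1st, last, 2nd, 2nd-last, ...).
So "fdpxiaevulw" becomes "dwfuxlpeavi".

dwfuxlpeavi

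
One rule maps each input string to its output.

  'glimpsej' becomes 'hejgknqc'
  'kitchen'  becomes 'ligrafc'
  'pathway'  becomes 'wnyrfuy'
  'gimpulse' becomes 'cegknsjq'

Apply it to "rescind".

bpcqagl

The pattern: move the last character to the front, then shift every letter 2 places backward in the alphabet (wrapping around).
Doing the same to "rescind": "bpcqagl".
(Check on "pathway": → "ypathwa" → "wnyrfuy" ✓)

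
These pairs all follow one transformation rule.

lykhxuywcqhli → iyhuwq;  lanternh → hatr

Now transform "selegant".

What's happening: move the last 2 characters to the front (rotate right by 2), then keep every other character starting from the second (positions 2nd, 4th, 6th, ...).
For "selegant", step one produces "ntselega"; step two turns that into "teea".

teea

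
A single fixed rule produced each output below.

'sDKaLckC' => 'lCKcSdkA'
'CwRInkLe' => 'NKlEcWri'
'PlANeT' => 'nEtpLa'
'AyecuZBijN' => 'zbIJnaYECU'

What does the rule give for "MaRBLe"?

Looking at the pairs, the operation is to swap the front and back halves of the string, then flip the case of every letter.
Applying both steps to "MaRBLe": "BLeMaR", then "blEmAr".

blEmAr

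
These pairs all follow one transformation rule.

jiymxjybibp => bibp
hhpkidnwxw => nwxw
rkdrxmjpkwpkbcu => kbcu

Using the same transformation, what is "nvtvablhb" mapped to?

In each case the input is transformed by: keep only the last 4 characters.
"nvtvablhb" → "blhb".

blhb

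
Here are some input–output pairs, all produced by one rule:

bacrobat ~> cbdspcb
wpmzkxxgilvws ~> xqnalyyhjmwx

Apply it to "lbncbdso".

mcodcet

Each output is the input with this applied: delete the last character, then shift every letter 1 place forward in the alphabet (wrapping around).
Starting from "lbncbdso": after the first operation, "lbncbds"; after the second, "mcodcet".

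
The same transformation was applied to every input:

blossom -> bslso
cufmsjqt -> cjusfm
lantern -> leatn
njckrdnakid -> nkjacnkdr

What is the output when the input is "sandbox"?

sbadn

The pattern: delete the last 2 characters, then take characters alternately from the front and the back (1st, last, 2nd, 2nd-last, ...).
"sandbox" → "sandb" → "sbadn".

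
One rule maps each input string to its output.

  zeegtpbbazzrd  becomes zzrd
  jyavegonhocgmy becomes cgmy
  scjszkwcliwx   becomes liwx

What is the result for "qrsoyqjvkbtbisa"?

The pattern: keep only the last 4 characters.
"qrsoyqjvkbtbisa" → "bisa".

bisa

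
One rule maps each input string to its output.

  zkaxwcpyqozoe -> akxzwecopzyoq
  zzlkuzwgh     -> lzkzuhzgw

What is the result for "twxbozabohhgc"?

xwbtoczgahbho

In each case the input is transformed by: move the first 2 characters to the end (rotate left by 2), then take characters alternately from the front and the back (1st, last, 2nd, 2nd-last, ...).
Applying both steps to "twxbozabohhgc": "xbozabohhgctw", then "xwbtoczgahbho".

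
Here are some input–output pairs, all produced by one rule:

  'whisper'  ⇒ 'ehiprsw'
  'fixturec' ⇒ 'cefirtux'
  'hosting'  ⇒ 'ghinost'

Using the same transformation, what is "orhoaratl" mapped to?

Looking at the pairs, the operation is to sort the characters into alphabetical order.
Applying that to "orhoaratl" gives "aahloorrt".

aahloorrt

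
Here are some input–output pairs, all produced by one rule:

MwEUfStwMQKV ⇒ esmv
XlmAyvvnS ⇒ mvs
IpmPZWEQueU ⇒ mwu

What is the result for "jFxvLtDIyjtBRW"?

xtyb

What's happening: keep one character in every 3, starting at position 3 (positions 3rd, 6th, 9th, ...), then convert every letter to lowercase.
On "jFxvLtDIyjtBRW": the first step gives "xtyB", and the second then gives "xtyb".
(Check on "MwEUfStwMQKV": → "ESMV" → "esmv" ✓)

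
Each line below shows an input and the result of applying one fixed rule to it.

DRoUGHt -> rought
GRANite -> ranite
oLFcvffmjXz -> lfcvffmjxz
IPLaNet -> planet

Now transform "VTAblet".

tablet

Looking at the pairs, the operation is to delete the first character, then convert every letter to lowercase.
So "VTAblet" becomes "tablet".
(Check on "GRANite": → "RANite" → "ranite" ✓)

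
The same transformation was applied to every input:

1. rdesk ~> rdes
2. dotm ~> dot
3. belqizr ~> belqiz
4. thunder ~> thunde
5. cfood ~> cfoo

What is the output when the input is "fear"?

The rule is to delete the last character.
Applying that to "fear" gives "fea".

fea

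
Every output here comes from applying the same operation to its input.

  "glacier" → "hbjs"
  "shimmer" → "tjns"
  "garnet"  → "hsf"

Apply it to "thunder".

uves

The pattern: shift every letter 1 place forward in the alphabet (wrapping around), then keep every other character starting from the first (positions 1st, 3rd, 5th, ...).
For "thunder", step one produces "uivoefs"; step two turns that into "uves".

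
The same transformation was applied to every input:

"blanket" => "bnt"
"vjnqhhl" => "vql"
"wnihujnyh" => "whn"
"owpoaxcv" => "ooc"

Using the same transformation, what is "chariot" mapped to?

crt

The pattern: keep one character in every 3, starting at position 1 (positions 1st, 4th, 7th, ...).
On "chariot" that produces "crt".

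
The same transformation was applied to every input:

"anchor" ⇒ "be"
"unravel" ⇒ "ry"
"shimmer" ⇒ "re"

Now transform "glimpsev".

The transformation: shift every letter 13 places forward in the alphabet (wrapping around) — i.e. ROT13, then keep only the last 2 characters.
On "glimpsev": the first step gives "tyvzcfri", and the second then gives "ri".

ri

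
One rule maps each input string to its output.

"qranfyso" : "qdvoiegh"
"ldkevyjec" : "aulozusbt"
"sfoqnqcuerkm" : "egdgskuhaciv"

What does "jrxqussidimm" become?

The transformation: shift every letter 10 places backward in the alphabet (wrapping around), then move the first 2 characters to the end (rotate left by 2).
"jrxqussidimm" → "zhngkiiytycc" → "ngkiiytycczh".

ngkiiytycczh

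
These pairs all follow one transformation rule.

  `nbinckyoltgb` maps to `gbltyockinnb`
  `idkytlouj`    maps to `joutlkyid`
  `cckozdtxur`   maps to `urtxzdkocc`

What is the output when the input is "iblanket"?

etnklaib

The transformation: swap each adjacent pair of characters (1↔2, 3↔4, ...), then reverse the string.
For "iblanket", step one produces "bialknte"; step two turns that into "etnklaib".
(Check on "cckozdtxur": → "ccokdzxtru" → "urtxzdkocc" ✓)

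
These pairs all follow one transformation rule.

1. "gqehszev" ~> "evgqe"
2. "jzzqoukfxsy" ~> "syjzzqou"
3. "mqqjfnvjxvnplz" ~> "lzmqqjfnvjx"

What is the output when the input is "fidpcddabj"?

bjfidpc

What's happening: move the last 2 characters to the front (rotate right by 2), then delete the last 3 characters.
"fidpcddabj" → "bjfidpcdda" → "bjfidpc".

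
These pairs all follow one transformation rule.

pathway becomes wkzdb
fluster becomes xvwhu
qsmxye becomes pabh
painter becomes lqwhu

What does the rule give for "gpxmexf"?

aphai

Each output is the input with this applied: delete the first 2 characters, then shift every letter 3 places forward in the alphabet (wrapping around).
"gpxmexf" → "xmexf" → "aphai".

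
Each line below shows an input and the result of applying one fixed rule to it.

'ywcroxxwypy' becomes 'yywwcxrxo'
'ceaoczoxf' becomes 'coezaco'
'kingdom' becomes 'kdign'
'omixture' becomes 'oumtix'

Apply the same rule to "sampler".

The transformation: delete the last 2 characters, then take characters alternately from the front and the back (1st, last, 2nd, 2nd-last, ...).
"sampler" → "sampl" → "slapm".
(Check on "ceaoczoxf": → "ceaoczo" → "coezaco" ✓)

slapm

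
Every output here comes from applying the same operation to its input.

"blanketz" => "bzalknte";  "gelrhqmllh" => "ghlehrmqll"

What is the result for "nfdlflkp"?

npdfflkl

The transformation: move the last character to the front, then swap each adjacent pair of characters (1↔2, 3↔4, ...).
Applying both steps to "nfdlflkp": "pnfdlflk", then "npdfflkl".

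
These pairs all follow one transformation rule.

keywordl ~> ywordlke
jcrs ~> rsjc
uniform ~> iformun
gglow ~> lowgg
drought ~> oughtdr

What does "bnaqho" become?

aqhobn

What's happening: move the first 2 characters to the end (rotate left by 2).
So "bnaqho" becomes "aqhobn".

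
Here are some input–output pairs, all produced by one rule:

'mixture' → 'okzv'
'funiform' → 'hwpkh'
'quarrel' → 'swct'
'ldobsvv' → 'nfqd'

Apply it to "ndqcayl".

The pattern: delete the last 3 characters, then shift every letter 2 places forward in the alphabet (wrapping around).
So "ndqcayl" becomes "pfse".

pfse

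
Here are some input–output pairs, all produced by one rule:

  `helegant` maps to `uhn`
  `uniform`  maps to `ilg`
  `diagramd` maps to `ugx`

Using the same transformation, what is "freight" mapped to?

Looking at the pairs, the operation is to shift every letter 6 places backward in the alphabet (wrapping around), then keep only the last 3 characters.
"freight" → "zlycabn" → "abn".

abn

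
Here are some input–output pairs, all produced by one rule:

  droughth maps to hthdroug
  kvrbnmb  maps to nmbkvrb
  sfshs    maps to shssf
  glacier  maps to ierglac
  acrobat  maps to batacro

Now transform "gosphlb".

Rule — move the last 3 characters to the front (rotate right by 3).
So "gosphlb" becomes "hlbgosp".

hlbgosp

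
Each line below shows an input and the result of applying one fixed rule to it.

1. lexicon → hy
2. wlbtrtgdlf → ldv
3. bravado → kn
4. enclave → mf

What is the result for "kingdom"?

What's happening: shift every letter 10 places forward in the alphabet (wrapping around), then keep one character in every 3, starting at position 3 (positions 3rd, 6th, 9th, ...).
On "kingdom": the first step gives "usxqnyw", and the second then gives "xy".

xy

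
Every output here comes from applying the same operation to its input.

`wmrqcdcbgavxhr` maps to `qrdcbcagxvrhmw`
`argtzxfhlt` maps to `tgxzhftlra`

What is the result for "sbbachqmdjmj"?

The rule is to swap each adjacent pair of characters (1↔2, 3↔4, ...), then move the first 2 characters to the end (rotate left by 2).
Starting from "sbbachqmdjmj": after the first operation, "bsabhcmqjdjm"; after the second, "abhcmqjdjmbs".

abhcmqjdjmbs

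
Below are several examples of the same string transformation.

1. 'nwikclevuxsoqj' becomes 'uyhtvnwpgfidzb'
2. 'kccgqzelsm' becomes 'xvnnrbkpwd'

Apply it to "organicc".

Looking at the pairs, the operation is to move the last character to the front, then shift every letter 11 places forward in the alphabet (wrapping around).
On "organicc" that produces "nzcrlytn".

nzcrlytn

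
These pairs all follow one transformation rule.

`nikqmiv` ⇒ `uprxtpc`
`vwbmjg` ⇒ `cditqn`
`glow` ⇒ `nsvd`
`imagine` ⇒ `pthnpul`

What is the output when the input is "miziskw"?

In each case the input is transformed by: shift every letter 7 places forward in the alphabet (wrapping around).
"miziskw" → "tpgpzrd".

tpgpzrd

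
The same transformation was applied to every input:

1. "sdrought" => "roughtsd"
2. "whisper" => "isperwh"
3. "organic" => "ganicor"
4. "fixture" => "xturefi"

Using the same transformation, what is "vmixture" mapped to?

What's happening: move the first 2 characters to the end (rotate left by 2).
Applying that to "vmixture" gives "ixturevm".

ixturevm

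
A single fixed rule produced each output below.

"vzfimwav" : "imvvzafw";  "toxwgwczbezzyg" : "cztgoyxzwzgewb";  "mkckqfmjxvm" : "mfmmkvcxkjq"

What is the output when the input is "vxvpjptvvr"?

Each output is the input with this applied: take characters alternately from the front and the back (1st, last, 2nd, 2nd-last, ...), then move the last 2 characters to the front (rotate right by 2).
"vxvpjptvvr" → "vrxvvvptjp" → "jpvrxvvvpt".

jpvrxvvvpt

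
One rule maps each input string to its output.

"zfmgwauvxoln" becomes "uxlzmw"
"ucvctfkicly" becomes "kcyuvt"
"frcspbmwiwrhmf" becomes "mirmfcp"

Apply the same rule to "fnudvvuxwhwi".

uwwfuv

Rule — keep every other character starting from the first (positions 1st, 3rd, 5th, ...), then move the first 3 characters to the end (rotate left by 3).
For "fnudvvuxwhwi", step one produces "fuvuww"; step two turns that into "uwwfuv".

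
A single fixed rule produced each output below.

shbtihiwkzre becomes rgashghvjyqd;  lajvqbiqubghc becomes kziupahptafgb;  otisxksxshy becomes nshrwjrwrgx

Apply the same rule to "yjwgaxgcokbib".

xivfzwfbnjaha

In each case the input is transformed by: shift every letter 1 place backward in the alphabet (wrapping around).
On "yjwgaxgcokbib" that produces "xivfzwfbnjaha".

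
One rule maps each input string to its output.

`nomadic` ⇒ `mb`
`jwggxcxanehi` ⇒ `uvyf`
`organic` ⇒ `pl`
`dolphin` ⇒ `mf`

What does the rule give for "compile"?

mg

The transformation: shift every letter 2 places backward in the alphabet (wrapping around), then keep one character in every 3, starting at position 2 (positions 2nd, 5th, 8th, ...).
"compile" → "mg".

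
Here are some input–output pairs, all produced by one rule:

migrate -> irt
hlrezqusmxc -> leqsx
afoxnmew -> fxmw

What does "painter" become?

The pattern: keep every other character starting from the second (positions 2nd, 4th, 6th, ...).
"painter" → "ane".

ane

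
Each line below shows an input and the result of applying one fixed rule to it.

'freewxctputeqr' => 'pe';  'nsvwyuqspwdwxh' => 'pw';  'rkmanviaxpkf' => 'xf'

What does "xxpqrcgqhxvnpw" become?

hn

The pattern: keep one character in every 3, starting at position 3 (positions 3rd, 6th, 9th, ...), then keep only the last 2 characters.
For "xxpqrcgqhxvnpw", step one produces "pchn"; step two turns that into "hn".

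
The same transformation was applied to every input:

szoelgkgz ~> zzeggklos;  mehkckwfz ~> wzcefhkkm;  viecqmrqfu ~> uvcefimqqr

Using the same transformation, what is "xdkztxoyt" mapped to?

Rule — sort the characters into alphabetical order, then move the last 2 characters to the front (rotate right by 2).
"xdkztxoyt" → "dkottxxyz" → "yzdkottxx".

yzdkottxx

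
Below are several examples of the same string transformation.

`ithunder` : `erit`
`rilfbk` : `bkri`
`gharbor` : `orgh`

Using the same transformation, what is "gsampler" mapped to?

Looking at the pairs, the operation is to move the last 2 characters to the front (rotate right by 2), then keep only the first 4 characters.
"gsampler" → "ergsampl" → "ergs".

ergs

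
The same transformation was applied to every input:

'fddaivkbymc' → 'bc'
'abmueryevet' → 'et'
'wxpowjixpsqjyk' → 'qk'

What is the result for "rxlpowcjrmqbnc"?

qc

Looking at the pairs, the operation is to keep one character in every 3, starting at position 2 (positions 2nd, 5th, 8th, ...), then keep only the last 2 characters.
Working it through for "rxlpowcjrmqbnc": intermediate "xojqc", final "qc".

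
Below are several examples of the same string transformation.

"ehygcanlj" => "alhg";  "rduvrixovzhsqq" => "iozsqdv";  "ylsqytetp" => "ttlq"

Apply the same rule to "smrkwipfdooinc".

In each case the input is transformed by: keep every other character starting from the second (positions 2nd, 4th, 6th, ...), then move the first 2 characters to the end (rotate left by 2).
On "smrkwipfdooinc" that produces "ifoicmk".

ifoicmk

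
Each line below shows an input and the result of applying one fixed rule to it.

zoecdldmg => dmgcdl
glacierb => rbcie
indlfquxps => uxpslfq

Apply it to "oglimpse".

seimp

In each case the input is transformed by: delete the first 3 characters, then move the first 3 characters to the end (rotate left by 3).
"oglimpse" → "impse" → "seimp".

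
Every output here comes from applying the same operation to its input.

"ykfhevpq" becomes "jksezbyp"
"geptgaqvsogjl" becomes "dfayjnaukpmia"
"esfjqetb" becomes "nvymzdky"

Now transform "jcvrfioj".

iddwplzc

In each case the input is transformed by: move the last 2 characters to the front (rotate right by 2), then shift every letter 6 places backward in the alphabet (wrapping around).
Working it through for "jcvrfioj": intermediate "ojjcvrfi", final "iddwplzc".
(Check on "geptgaqvsogjl": → "jlgeptgaqvsog" → "dfayjnaukpmia" ✓)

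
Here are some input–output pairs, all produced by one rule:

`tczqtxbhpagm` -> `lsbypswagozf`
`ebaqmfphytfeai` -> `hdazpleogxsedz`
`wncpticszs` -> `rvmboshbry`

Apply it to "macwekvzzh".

The pattern: shift every letter 1 place backward in the alphabet (wrapping around), then move the last character to the front.
"macwekvzzh" → "lzbvdjuyyg" → "glzbvdjuyy".

glzbvdjuyy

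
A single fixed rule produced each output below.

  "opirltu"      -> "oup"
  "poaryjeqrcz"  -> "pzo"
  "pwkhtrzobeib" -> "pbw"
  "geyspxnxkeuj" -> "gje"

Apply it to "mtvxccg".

mgt

The pattern: take characters alternately from the front and the back (1st, last, 2nd, 2nd-last, ...), then keep only the first 3 characters.
Applying both steps to "mtvxccg": "mgtcvcx", then "mgt".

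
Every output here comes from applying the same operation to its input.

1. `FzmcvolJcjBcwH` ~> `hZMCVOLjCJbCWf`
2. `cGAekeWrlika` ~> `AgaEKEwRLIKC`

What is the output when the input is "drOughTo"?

Each output is the input with this applied: swap the first and last characters, then flip the case of every letter.
For "drOughTo", step one produces "orOughTd"; step two turns that into "ORoUGHtD".

ORoUGHtD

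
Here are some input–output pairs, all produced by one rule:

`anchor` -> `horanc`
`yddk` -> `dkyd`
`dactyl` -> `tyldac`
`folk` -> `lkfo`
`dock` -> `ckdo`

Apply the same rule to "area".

eaar

The rule is to swap the front and back halves of the string.
So "area" becomes "eaar".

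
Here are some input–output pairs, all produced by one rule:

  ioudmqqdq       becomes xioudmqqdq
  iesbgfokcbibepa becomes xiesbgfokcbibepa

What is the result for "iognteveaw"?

Looking at the pairs, the operation is to prepend "x".
On "iognteveaw" that produces "xiognteveaw".

xiognteveaw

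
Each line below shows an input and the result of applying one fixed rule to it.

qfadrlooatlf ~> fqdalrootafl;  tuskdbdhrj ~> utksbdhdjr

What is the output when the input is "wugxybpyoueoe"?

The pattern: swap each adjacent pair of characters (1↔2, 3↔4, ...).
For "wugxybpyoueoe" the result is "uwxgbyypuooee".

uwxgbyypuooee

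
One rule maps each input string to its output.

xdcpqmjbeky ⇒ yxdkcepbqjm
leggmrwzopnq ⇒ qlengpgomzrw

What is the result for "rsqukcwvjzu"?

Looking at the pairs, the operation is to swap the first and last characters, then take characters alternately from the front and the back (1st, last, 2nd, 2nd-last, ...).
"rsqukcwvjzu" → "usqukcwvjzr" → "urszqjuvkwc".

urszqjuvkwc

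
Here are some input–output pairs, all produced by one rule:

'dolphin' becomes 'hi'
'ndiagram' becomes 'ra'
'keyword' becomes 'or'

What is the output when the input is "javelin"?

li

The transformation: move the last character to the front, then keep only the last 2 characters.
Starting from "javelin": after the first operation, "njaveli"; after the second, "li".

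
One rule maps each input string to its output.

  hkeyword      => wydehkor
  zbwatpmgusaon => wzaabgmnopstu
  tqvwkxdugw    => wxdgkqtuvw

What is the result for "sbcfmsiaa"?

Looking at the pairs, the operation is to sort the characters into alphabetical order, then move the last 2 characters to the front (rotate right by 2).
Starting from "sbcfmsiaa": after the first operation, "aabcfimss"; after the second, "ssaabcfim".

ssaabcfim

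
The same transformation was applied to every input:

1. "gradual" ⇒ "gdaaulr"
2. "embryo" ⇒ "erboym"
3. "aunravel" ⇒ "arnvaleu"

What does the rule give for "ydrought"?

yorguthd

In each case the input is transformed by: swap each adjacent pair of characters (1↔2, 3↔4, ...), then move the first character to the end.
For "ydrought" the result is "yorguthd".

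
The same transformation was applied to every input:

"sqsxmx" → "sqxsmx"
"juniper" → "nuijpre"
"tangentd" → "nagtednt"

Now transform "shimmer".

The pattern: move the first 2 characters to the end (rotate left by 2), then take characters alternately from the front and the back (1st, last, 2nd, 2nd-last, ...).
Working it through for "shimmer": intermediate "immersh", final "ihmsmre".

ihmsmre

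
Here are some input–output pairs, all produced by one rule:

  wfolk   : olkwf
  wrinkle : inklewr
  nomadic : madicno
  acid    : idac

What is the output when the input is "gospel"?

spelgo

In each case the input is transformed by: move the first 2 characters to the end (rotate left by 2).
So "gospel" becomes "spelgo".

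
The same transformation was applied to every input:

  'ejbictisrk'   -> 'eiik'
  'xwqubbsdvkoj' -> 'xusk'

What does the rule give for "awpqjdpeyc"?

Each output is the input with this applied: keep one character in every 3, starting at position 1 (positions 1st, 4th, 7th, ...).
Applying that to "awpqjdpeyc" gives "aqpc".

aqpc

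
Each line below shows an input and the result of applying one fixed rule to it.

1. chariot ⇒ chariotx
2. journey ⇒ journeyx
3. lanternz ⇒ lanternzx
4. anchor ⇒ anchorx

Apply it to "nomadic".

nomadicx

Each output is the input with this applied: append "x".
Applying that to "nomadic" gives "nomadicx".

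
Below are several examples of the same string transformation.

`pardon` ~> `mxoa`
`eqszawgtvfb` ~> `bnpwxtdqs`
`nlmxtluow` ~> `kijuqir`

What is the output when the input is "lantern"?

ixkqb

In each case the input is transformed by: shift every letter 3 places backward in the alphabet (wrapping around), then delete the last 2 characters.
Working it through for "lantern": intermediate "ixkqbok", final "ixkqb".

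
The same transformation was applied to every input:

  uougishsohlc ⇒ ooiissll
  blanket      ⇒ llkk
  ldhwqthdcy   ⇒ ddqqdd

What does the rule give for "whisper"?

Each output is the input with this applied: keep one character in every 3, starting at position 2 (positions 2nd, 5th, 8th, ...), then double every character.
On "whisper": the first step gives "hp", and the second then gives "hhpp".
(Check on "ldhwqthdcy": → "dqd" → "ddqqdd" ✓)

hhpp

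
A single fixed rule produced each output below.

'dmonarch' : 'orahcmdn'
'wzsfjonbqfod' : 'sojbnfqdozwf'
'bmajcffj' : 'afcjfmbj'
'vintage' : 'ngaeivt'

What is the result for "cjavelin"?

Each output is the input with this applied: swap each adjacent pair of characters (1↔2, 3↔4, ...), then move the first 3 characters to the end (rotate left by 3).
Working it through for "cjavelin": intermediate "jcvaleni", final "alenijcv".

alenijcv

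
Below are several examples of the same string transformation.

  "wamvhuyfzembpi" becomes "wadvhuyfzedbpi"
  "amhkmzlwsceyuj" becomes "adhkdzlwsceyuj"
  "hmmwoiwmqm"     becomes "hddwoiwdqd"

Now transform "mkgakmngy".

dkgakdngy

What's happening: replace every "m" with "d".
"mkgakmngy" → "dkgakdngy".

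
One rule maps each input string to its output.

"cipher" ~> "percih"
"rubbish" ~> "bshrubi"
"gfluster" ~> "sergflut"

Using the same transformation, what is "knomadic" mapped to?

What's happening: move the last 3 characters to the front (rotate right by 3), then swap the first and last characters.
Applying both steps to "knomadic": "dicknoma", then "aicknomd".

aicknomd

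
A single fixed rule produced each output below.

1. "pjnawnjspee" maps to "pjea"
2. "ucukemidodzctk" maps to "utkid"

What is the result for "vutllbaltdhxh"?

vlhda

What's happening: keep one character in every 3, starting at position 1 (positions 1st, 4th, 7th, ...), then sort the characters into reverse alphabetical order.
Applying both steps to "vutllbaltdhxh": "vladh", then "vlhda".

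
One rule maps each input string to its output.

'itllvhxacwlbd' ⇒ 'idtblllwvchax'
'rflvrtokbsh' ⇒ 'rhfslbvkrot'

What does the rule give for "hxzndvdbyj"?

hjxyzbnddv

What's happening: take characters alternately from the front and the back (1st, last, 2nd, 2nd-last, ...).
"hxzndvdbyj" → "hjxyzbnddv".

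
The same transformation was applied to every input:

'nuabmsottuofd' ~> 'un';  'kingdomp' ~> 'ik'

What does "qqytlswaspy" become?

Each output is the input with this applied: swap each adjacent pair of characters (1↔2, 3↔4, ...), then keep only the first 2 characters.
For "qqytlswaspy", step one produces "qqtyslawpsy"; step two turns that into "qq".

qq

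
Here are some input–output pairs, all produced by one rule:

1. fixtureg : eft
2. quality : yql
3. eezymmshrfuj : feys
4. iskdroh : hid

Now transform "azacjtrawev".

eacr

The pattern: keep one character in every 3, starting at position 1 (positions 1st, 4th, 7th, ...), then move the last character to the front.
"azacjtrawev" → "acre" → "eacr".
(Check on "fixtureg": → "fte" → "eft" ✓)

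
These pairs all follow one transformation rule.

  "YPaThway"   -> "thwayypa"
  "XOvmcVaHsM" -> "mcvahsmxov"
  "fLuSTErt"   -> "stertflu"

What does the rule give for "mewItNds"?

In each case the input is transformed by: move the first 3 characters to the end (rotate left by 3), then convert every letter to lowercase.
Starting from "mewItNds": after the first operation, "ItNdsmew"; after the second, "itndsmew".

itndsmew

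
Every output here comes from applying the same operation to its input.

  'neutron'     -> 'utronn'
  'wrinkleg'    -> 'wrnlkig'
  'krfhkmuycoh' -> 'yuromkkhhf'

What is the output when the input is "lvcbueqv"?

Rule — sort the characters into reverse alphabetical order, then delete the last character.
Applying both steps to "lvcbueqv": "vvuqlecb", then "vvuqlec".

vvuqlec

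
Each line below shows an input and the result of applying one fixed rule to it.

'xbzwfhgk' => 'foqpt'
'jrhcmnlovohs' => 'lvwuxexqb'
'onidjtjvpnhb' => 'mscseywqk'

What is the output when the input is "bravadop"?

Looking at the pairs, the operation is to shift every letter 9 places forward in the alphabet (wrapping around), then delete the first 3 characters.
Working it through for "bravadop": intermediate "kajejmxy", final "ejmxy".
(Check on "onidjtjvpnhb": → "xwrmscseywqk" → "mscseywqk" ✓)

ejmxy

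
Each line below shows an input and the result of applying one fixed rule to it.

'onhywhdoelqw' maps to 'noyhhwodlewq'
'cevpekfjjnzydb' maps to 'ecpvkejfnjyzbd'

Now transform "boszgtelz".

obzstglez

What's happening: swap each adjacent pair of characters (1↔2, 3↔4, ...).
For "boszgtelz" the result is "obzstglez".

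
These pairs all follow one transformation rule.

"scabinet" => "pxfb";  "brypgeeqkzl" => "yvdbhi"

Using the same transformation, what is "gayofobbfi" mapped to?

Each output is the input with this applied: shift every letter 3 places backward in the alphabet (wrapping around), then keep every other character starting from the first (positions 1st, 3rd, 5th, ...).
"gayofobbfi" → "dvcyc".

dvcyc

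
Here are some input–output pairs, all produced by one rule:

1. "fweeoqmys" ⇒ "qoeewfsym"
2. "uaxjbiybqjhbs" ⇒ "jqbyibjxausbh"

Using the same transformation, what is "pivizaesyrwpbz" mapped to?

wryseazivipzbp

Rule — move the last 3 characters to the front (rotate right by 3), then reverse the string.
"pivizaesyrwpbz" → "wryseazivipzbp".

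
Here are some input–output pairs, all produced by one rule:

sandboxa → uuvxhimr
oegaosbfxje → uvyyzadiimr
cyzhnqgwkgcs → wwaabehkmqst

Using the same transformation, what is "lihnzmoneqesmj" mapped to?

Rule — sort the characters into alphabetical order, then shift every letter 6 places backward in the alphabet (wrapping around).
"lihnzmoneqesmj" → "eehijlmmnnoqsz" → "yybcdfgghhikmt".

yybcdfgghhikmt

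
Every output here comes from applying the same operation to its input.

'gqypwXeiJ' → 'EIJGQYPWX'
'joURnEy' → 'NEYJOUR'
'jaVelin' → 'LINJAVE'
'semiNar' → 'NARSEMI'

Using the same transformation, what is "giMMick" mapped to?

ICKGIMM

The transformation: move the last 3 characters to the front (rotate right by 3), then convert every letter to uppercase.
For "giMMick", step one produces "ickgiMM"; step two turns that into "ICKGIMM".
(Check on "jaVelin": → "linjaVe" → "LINJAVE" ✓)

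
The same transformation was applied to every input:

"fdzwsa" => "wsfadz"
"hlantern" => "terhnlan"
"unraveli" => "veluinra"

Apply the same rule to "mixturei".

The rule is to swap the first and last characters, then swap the front and back halves of the string.
Starting from "mixturei": after the first operation, "iixturem"; after the second, "uremiixt".

uremiixt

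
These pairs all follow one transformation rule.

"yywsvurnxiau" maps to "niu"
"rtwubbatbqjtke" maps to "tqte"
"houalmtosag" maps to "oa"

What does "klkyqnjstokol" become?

The transformation: keep every other character starting from the second (positions 2nd, 4th, 6th, ...), then delete the first 3 characters.
For "klkyqnjstokol", step one produces "lynsoo"; step two turns that into "soo".

soo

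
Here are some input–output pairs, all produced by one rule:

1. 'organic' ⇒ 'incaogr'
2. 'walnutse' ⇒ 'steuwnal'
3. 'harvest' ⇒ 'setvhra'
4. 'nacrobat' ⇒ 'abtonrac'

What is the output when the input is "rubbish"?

sihbrbu

The transformation: move the last 2 characters to the front (rotate right by 2), then take characters alternately from the front and the back (1st, last, 2nd, 2nd-last, ...).
Applying both steps to "rubbish": "shrubbi", then "sihbrbu".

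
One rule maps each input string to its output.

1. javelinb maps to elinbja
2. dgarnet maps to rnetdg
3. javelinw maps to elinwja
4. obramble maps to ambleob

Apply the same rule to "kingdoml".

What's happening: move the first 2 characters to the end (rotate left by 2), then delete the first character.
Working it through for "kingdoml": intermediate "ngdomlki", final "gdomlki".

gdomlki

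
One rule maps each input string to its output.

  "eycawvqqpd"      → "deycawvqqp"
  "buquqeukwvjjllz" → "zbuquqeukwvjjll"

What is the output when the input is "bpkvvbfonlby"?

The pattern: move the last character to the front.
Doing the same to "bpkvvbfonlby": "ybpkvvbfonlb".

ybpkvvbfonlb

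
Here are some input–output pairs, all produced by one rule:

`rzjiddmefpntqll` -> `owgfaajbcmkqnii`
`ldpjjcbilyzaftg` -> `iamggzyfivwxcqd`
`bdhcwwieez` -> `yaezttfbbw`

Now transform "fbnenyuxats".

Each output is the input with this applied: shift every letter 3 places backward in the alphabet (wrapping around).
On "fbnenyuxats" that produces "cykbkvruxqp".

cykbkvruxqp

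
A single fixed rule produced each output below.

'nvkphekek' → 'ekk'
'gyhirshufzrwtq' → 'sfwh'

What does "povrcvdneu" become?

The transformation: keep one character in every 3, starting at position 3 (positions 3rd, 6th, 9th, ...), then move the first character to the end.
Applying both steps to "povrcvdneu": "vve", then "vev".
(Check on "gyhirshufzrwtq": → "hsfw" → "sfwh" ✓)

vev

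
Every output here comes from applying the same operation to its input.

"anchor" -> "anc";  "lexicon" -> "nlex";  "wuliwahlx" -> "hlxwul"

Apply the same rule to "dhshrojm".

jmdhs

Looking at the pairs, the operation is to move the first 3 characters to the end (rotate left by 3), then delete the first 3 characters.
"dhshrojm" → "hrojmdhs" → "jmdhs".
(Check on "anchor": → "horanc" → "anc" ✓)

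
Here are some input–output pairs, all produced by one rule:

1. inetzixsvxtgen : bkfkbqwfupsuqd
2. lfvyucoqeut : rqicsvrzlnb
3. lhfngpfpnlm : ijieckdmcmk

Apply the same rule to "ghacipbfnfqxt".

The pattern: shift every letter 3 places backward in the alphabet (wrapping around), then move the last 2 characters to the front (rotate right by 2).
On "ghacipbfnfqxt" that produces "uqdexzfmyckcn".
(Check on "lhfngpfpnlm": → "ieckdmcmkij" → "ijieckdmcmk" ✓)

uqdexzfmyckcn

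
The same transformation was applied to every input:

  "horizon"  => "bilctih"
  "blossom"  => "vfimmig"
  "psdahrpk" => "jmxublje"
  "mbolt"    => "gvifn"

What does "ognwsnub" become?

What's happening: shift every letter 6 places backward in the alphabet (wrapping around).
"ognwsnub" → "iahqmhov".

iahqmhov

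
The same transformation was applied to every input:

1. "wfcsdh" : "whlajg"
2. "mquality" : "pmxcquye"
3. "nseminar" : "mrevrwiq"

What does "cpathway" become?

The transformation: shift every letter 4 places forward in the alphabet (wrapping around), then swap the front and back halves of the string.
For "cpathway", step one produces "gtexlaec"; step two turns that into "laecgtex".

laecgtex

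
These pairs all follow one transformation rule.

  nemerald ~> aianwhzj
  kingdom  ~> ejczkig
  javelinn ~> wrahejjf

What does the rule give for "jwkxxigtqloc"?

sgttecpmhkyf

The rule is to move the first character to the end, then shift every letter 4 places backward in the alphabet (wrapping around).
Applying both steps to "jwkxxigtqloc": "wkxxigtqlocj", then "sgttecpmhkyf".
(Check on "nemerald": → "emeraldn" → "aianwhzj" ✓)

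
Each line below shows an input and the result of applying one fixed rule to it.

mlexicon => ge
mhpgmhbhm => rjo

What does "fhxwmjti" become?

Rule — keep one character in every 3, starting at position 3 (positions 3rd, 6th, 9th, ...), then shift every letter 2 places forward in the alphabet (wrapping around).
For "fhxwmjti" the result is "zl".

zl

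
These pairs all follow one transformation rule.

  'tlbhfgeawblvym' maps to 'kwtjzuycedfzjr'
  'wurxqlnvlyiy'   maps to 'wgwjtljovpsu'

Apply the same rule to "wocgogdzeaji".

The rule is to reverse the string, then shift every letter 2 places backward in the alphabet (wrapping around).
Doing the same to "wocgogdzeaji": "ghycxbemeamu".

ghycxbemeamu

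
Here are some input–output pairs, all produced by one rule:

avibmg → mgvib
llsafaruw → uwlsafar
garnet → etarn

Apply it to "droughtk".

tkrough

The transformation: delete the first character, then move the last 2 characters to the front (rotate right by 2).
On "droughtk": the first step gives "roughtk", and the second then gives "tkrough".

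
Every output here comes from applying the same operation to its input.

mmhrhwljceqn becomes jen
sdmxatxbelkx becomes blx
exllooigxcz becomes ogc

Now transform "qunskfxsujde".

sje

The rule is to keep every other character starting from the second (positions 2nd, 4th, 6th, ...), then keep only the last 3 characters.
Working it through for "qunskfxsujde": intermediate "usfsje", final "sje".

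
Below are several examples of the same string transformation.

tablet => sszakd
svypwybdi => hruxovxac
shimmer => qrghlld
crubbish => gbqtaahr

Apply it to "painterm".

What's happening: move the last character to the front, then shift every letter 1 place backward in the alphabet (wrapping around).
"painterm" → "lozhmsdq".

lozhmsdq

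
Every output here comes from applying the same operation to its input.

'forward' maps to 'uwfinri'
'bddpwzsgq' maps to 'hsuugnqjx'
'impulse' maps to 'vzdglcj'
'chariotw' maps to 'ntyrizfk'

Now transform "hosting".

xyfjkze

The rule is to shift every letter 9 places backward in the alphabet (wrapping around), then move the last character to the front.
Working it through for "hosting": intermediate "yfjkzex", final "xyfjkze".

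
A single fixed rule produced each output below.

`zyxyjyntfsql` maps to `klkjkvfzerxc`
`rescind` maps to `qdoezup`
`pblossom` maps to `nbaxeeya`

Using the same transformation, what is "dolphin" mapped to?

apbxutz

The rule is to swap each adjacent pair of characters (1↔2, 3↔4, ...), then shift every letter 12 places forward in the alphabet (wrapping around).
On "dolphin" that produces "apbxutz".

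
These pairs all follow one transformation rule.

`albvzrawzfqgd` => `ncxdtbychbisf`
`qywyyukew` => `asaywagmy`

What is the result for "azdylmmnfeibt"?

bcafonpoghdkv

The pattern: shift every letter 2 places forward in the alphabet (wrapping around), then swap each adjacent pair of characters (1↔2, 3↔4, ...).
Working it through for "azdylmmnfeibt": intermediate "cbfanoophgkdv", final "bcafonpoghdkv".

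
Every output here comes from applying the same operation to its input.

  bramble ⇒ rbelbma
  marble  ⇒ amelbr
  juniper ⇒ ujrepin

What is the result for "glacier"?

Rule — move the first 2 characters to the end (rotate left by 2), then reverse the string.
On "glacier": the first step gives "aciergl", and the second then gives "lgreica".

lgreica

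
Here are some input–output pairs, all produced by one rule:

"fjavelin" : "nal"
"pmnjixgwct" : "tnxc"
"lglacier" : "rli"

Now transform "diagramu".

uaa

Each output is the input with this applied: move the last character to the front, then keep one character in every 3, starting at position 1 (positions 1st, 4th, 7th, ...).
"diagramu" → "udiagram" → "uaa".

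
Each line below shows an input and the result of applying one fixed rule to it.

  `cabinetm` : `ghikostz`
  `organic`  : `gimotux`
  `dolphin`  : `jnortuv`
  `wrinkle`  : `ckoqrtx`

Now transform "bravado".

Each output is the input with this applied: shift every letter 6 places forward in the alphabet (wrapping around), then sort the characters into alphabetical order.
For "bravado" the result is "bgghjux".
(Check on "organic": → "uxmgtoi" → "gimotux" ✓)

bgghjux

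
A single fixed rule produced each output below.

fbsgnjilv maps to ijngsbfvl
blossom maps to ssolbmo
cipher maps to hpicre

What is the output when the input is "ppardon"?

The pattern: move the last 2 characters to the front (rotate right by 2), then reverse the string.
For "ppardon", step one produces "onppard"; step two turns that into "drappno".

drappno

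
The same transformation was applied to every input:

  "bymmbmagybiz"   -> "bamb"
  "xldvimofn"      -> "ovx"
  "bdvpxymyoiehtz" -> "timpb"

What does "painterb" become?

The pattern: keep one character in every 3, starting at position 1 (positions 1st, 4th, 7th, ...), then reverse the string.
Doing the same to "painterb": "rnp".

rnp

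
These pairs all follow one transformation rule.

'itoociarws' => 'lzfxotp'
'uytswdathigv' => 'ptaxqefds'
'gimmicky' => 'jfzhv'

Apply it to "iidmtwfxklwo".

jqtcuhitl

Rule — shift every letter 3 places backward in the alphabet (wrapping around), then delete the first 3 characters.
Applying both steps to "iidmtwfxklwo": "ffajqtcuhitl", then "jqtcuhitl".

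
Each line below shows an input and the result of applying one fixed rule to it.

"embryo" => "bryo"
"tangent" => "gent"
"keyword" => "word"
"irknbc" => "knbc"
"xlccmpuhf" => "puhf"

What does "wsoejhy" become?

Rule — keep only the last 4 characters.
For "wsoejhy" the result is "ejhy".

ejhy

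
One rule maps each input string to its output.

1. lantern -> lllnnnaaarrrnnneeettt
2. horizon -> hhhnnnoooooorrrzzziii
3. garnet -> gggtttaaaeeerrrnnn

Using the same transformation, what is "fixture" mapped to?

The transformation: take characters alternately from the front and the back (1st, last, 2nd, 2nd-last, ...), then repeat every character 3 times.
"fixture" → "feirxut" → "fffeeeiiirrrxxxuuuttt".

fffeeeiiirrrxxxuuuttt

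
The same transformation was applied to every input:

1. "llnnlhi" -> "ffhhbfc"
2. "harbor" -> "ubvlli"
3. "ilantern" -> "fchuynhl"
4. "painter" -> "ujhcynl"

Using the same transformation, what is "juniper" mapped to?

Rule — swap each adjacent pair of characters (1↔2, 3↔4, ...), then shift every letter 6 places backward in the alphabet (wrapping around).
Working it through for "juniper": intermediate "ujinepr", final "odchyjl".

odchyjl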